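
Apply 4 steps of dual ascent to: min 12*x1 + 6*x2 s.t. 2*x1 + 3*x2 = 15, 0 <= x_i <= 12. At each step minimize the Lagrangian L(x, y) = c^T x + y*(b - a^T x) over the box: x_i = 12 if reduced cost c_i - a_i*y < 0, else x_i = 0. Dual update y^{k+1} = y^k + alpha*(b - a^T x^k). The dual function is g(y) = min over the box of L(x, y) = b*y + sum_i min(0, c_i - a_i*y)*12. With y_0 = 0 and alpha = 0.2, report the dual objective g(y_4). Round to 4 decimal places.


Dual ascent for LP: min 12*x1 + 6*x2, 2*x1 + 3*x2 = 15, 0 <= x_i <= 12
Step 1: y^k = 0.0, reduced costs: (12.0, 6.0)
  x^k = (0.0, 0.0), subgradient = b - a^T x = 15.0
  y^{k+1} = 0.0 + 0.2*15.0 = 3.0
Step 2: y^k = 3.0, reduced costs: (6.0, -3.0)
  x^k = (0.0, 12.0), subgradient = b - a^T x = -21.0
  y^{k+1} = 3.0 + 0.2*-21.0 = -1.2
Step 3: y^k = -1.2, reduced costs: (14.4, 9.6)
  x^k = (0.0, 0.0), subgradient = b - a^T x = 15.0
  y^{k+1} = -1.2 + 0.2*15.0 = 1.8
Step 4: y^k = 1.8, reduced costs: (8.4, 0.6)
  x^k = (0.0, 0.0), subgradient = b - a^T x = 15.0
  y^{k+1} = 1.8 + 0.2*15.0 = 4.8
Dual objective at y_4 = 4.8: reduced costs (2.4, -8.4), box minimizer x = (0.0, 12.0)
g(y_4) = b*y + (c1 - a1*y)*x1 + (c2 - a2*y)*x2 = 15*4.8 + 2.4*0.0 + (-8.4)*12.0 = 72.0 + 0.0 - 100.8 = -28.8


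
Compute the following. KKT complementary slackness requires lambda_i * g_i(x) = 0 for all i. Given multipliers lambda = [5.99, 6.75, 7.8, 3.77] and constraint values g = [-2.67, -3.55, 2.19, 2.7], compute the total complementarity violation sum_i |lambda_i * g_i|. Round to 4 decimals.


KKT complementary slackness check:
lambda_1 * g_1 = 5.99 * -2.67 = -15.9933
lambda_2 * g_2 = 6.75 * -3.55 = -23.9625
lambda_3 * g_3 = 7.8 * 2.19 = 17.082
lambda_4 * g_4 = 3.77 * 2.7 = 10.179
Total violation = 15.9933 + 23.9625 + 17.082 + 10.179 = 67.2168


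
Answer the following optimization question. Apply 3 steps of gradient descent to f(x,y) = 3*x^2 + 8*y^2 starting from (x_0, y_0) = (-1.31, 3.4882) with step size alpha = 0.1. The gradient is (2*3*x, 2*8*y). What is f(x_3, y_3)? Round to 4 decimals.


Gradient descent on f(x,y) = 3*x^2 + 8*y^2.
Starting point: (-1.31, 3.4882), alpha = 0.1
Step 1: grad_x = 2*3*-1.31 = -7.86, grad_y = 2*8*3.4882 = 55.8112
  x_1 = -1.31 - 0.1*-7.86 = -0.524
  y_1 = 3.4882 - 0.1*55.8112 = -2.0929
Step 2: grad_x = 2*3*-0.524 = -3.144, grad_y = 2*8*-2.0929 = -33.4867
  x_2 = -0.524 - 0.1*-3.144 = -0.2096
  y_2 = -2.0929 - 0.1*-33.4867 = 1.2558
Step 3: grad_x = 2*3*-0.2096 = -1.2576, grad_y = 2*8*1.2558 = 20.092
  x_3 = -0.2096 - 0.1*-1.2576 = -0.0838
  y_3 = 1.2558 - 0.1*20.092 = -0.7535
f(-0.0838, -0.7535) = 3*(-0.0838)^2 + 8*(-0.7535)^2 = 4.5626


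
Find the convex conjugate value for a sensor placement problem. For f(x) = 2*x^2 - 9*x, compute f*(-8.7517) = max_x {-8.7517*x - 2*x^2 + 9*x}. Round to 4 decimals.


f*(y) = sup_x {y*x - a*x^2 - b*x} = sup_x {(y-b)*x - a*x^2}
FOC: (y - b) - 2a*x = 0 => x* = (y - b)/(2a)
x* = (-8.7517 + 9)/(2*2) = 0.0621
f*(-8.7517) = (y-b)^2/(4a) = (-8.7517 + 9)^2/(4*2)
= 0.0617/8 = 0.0077


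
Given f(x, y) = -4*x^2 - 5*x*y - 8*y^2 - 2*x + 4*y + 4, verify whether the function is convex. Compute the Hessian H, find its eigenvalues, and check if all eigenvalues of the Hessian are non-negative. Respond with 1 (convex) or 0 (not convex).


The Hessian of f(x,y) = -4*x^2 - 5*x*y - 8*y^2 - 2*x + 4*y + 4 is:
H = [[-8, -5], [-5, -16]]
Trace = -8 - 16 = -24
Determinant = -8*-16 - (-5)^2 = 103
Discriminant = (-24)^2 - 4*103 = 164.0
Eigenvalues: lambda_1 = -18.4031, lambda_2 = -5.5969
The function is not convex.

0


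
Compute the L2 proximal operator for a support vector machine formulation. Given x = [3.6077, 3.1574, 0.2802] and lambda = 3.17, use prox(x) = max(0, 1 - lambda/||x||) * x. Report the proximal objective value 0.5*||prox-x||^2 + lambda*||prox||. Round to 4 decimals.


Step 1: Compute ||x||.
||x|| = 4.8024
Step 2: Compute scaling factor.
scale = max(0, 1 - 3.17/4.8024) = 0.3399
Step 3: prox(x) = [1.2263, 1.0732, 0.0952]
||prox(x)|| = 1.6324
Step 4: Proximal objective.
0.5*||prox-x||^2 = 5.0245
lambda*||prox|| = 5.1747
Total = 10.1992


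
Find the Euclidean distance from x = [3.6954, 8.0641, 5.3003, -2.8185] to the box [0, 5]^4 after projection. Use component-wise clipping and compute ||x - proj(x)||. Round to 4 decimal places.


Project each component onto [0, 5].
clip(3.6954) = 3.6954, clip(8.0641) = 5.0, clip(5.3003) = 5.0, clip(-2.8185) = 0.0
Projection = [3.6954, 5.0, 5.0, 0.0]
Squared diffs: [0.0, 9.3887, 0.0902, 7.9439]
Distance = sqrt(17.4228) = 4.1741


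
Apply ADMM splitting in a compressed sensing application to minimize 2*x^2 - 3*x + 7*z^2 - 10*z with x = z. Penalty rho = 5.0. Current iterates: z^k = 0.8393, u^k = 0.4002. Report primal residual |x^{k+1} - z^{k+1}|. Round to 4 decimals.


ADMM iteration with rho = 5.0, z^k = 0.8393, u^k = 0.4002
Step 1: x-update.
Minimize 2*x^2 - 3*x + (5.0/2)*(x - 0.8393 + 0.4002)^2
FOC: (2*2 + 5.0)*x = 3 + 5.0*(0.8393 - 0.4002)
x^{k+1} = 0.5773
Step 2: z-update.
Minimize 7*z^2 - 10*z + (5.0/2)*(0.5773 - z + 0.4002)^2
FOC: (2*7 + 5.0)*z = 10 + 5.0*(0.5773 + 0.4002)
z^{k+1} = 0.7835
Step 3: u-update.
u^{k+1} = 0.4002 + 0.5773 - 0.7835 = 0.1939
Step 4: Primal residual = |0.5773 - 0.7835| = 0.2063


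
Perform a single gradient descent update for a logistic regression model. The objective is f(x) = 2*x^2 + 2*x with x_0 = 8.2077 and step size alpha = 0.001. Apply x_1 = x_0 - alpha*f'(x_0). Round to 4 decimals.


We compute the gradient at x_0 and apply the update.
f'(x) = 4*x + 2
f'(8.2077) = 4*8.2077 + 2 = 34.8308
x_1 = 8.2077 - 0.001*34.8308 = 8.1729


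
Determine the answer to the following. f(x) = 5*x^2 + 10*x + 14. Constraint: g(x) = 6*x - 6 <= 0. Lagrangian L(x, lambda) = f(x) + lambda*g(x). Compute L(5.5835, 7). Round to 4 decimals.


Step 1: Evaluate f(x).
f(5.5835) = 5*5.5835^2 + 10*5.5835 + 14 = 225.7124
Step 2: Evaluate g(x).
g(5.5835) = 6*5.5835 - 6 = 27.501
Step 3: Compute Lagrangian.
L = 225.7124 + 7*27.501 = 418.2194


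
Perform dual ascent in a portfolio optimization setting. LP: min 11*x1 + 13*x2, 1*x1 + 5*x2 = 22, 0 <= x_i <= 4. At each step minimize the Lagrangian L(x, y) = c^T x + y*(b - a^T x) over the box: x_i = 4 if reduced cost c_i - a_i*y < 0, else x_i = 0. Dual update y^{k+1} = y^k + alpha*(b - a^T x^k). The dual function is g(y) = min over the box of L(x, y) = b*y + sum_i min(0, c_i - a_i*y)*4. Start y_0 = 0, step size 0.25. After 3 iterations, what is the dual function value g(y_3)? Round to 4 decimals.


Dual ascent for LP: min 11*x1 + 13*x2, 1*x1 + 5*x2 = 22, 0 <= x_i <= 4
Step 1: y^k = 0.0, reduced costs: (11.0, 13.0)
  x^k = (0.0, 0.0), subgradient = b - a^T x = 22.0
  y^{k+1} = 0.0 + 0.25*22.0 = 5.5
Step 2: y^k = 5.5, reduced costs: (5.5, -14.5)
  x^k = (0.0, 4.0), subgradient = b - a^T x = 2.0
  y^{k+1} = 5.5 + 0.25*2.0 = 6.0
Step 3: y^k = 6.0, reduced costs: (5.0, -17.0)
  x^k = (0.0, 4.0), subgradient = b - a^T x = 2.0
  y^{k+1} = 6.0 + 0.25*2.0 = 6.5
Dual objective at y_3 = 6.5: reduced costs (4.5, -19.5), box minimizer x = (0.0, 4.0)
g(y_3) = b*y + (c1 - a1*y)*x1 + (c2 - a2*y)*x2 = 22*6.5 + 4.5*0.0 + (-19.5)*4.0 = 143.0 + 0.0 - 78.0 = 65.0


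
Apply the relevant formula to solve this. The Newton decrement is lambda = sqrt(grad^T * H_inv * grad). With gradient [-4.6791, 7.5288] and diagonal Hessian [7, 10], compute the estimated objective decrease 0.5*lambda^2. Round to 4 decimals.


Step 1: H is diagonal, so H^(-1) * g = [-0.6684, 0.7529].
Step 2: g^T H^(-1) g = sum_i g_i^2 / H_ii
  = (-4.6791)^2/7 + (7.5288)^2/10
  = 3.1277 + 5.6683 = 8.796
Step 3: Objective decrease = 0.5 * g^T H^(-1) g = 4.398


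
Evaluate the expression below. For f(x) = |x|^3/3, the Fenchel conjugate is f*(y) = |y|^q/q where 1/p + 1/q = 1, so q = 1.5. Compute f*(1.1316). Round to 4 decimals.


The conjugate exponent q satisfies 1/p + 1/q = 1.
p = 3, so q = 3/(3 - 1) = 1.5
|y|^q = 1.1316^1.5 = 1.2038
f*(1.1316) = 1.2038 / 1.5 = 0.8025


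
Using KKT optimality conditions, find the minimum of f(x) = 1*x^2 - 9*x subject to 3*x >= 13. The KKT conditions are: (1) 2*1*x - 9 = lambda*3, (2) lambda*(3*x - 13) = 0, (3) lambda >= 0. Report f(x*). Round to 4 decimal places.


Step 1: Try lambda = 0 (constraint inactive).
Stationarity: 2*1*x - 9 = 0
x* = 9/(2*1) = 4.5
Check constraint: 3*4.5 = 13.5 >= 13 -- satisfied.
Step 2: Compute optimal value.
f(x*) = 1*4.5^2 - 9*4.5 = -20.25


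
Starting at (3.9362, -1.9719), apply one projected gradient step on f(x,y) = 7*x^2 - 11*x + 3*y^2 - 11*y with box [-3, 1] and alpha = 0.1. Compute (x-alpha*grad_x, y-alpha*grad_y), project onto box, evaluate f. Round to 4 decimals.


Step 1: Compute gradient at (3.9362, -1.9719).
grad_x = 2*7*3.9362 - 11 = 44.1068
grad_y = 2*3*-1.9719 - 11 = -22.8314
Step 2: Gradient step.
x_raw = 3.9362 - 0.1*44.1068 = -0.4745
y_raw = -1.9719 - 0.1*-22.8314 = 0.3112
Step 3: Project onto [-3, 1].
x_proj = clip(-0.4745) = -0.4745
y_proj = clip(0.3112) = 0.3112
Step 4: Evaluate f.
f(-0.4745, 0.3112) = 3.6622


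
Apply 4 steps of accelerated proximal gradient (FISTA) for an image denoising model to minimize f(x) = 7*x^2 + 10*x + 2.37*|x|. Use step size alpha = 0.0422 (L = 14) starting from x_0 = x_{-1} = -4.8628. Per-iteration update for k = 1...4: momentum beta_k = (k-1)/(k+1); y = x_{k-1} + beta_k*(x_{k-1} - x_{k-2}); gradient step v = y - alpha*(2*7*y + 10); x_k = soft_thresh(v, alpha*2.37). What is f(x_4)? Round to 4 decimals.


FISTA on f(x) = 7*x^2 + 10*x + 2.37*|x|
L = 14, alpha = 0.0422
Iteration 1: beta = 0.0, y = -4.8628 + 0.0*(-4.8628 + 4.8628) = -4.8628
  grad(y) = -58.0792, v = y - alpha*grad = -2.4119
  prox(v) = soft_thresh(-2.4119, 0.1) = -2.3118
Iteration 2: beta = 0.3333, y = -2.3118 + 0.3333*(-2.3118 + 4.8628) = -1.4615
  grad(y) = -10.4614, v = y - alpha*grad = -1.0201
  prox(v) = soft_thresh(-1.0201, 0.1) = -0.92
Iteration 3: beta = 0.5, y = -0.92 + 0.5*(-0.92 + 2.3118) = -0.2241
  grad(y) = 6.862, v = y - alpha*grad = -0.5137
  prox(v) = soft_thresh(-0.5137, 0.1) = -0.4137
Iteration 4: beta = 0.6, y = -0.4137 + 0.6*(-0.4137 + 0.92) = -0.1099
  grad(y) = 8.4614, v = y - alpha*grad = -0.467
  prox(v) = soft_thresh(-0.467, 0.1) = -0.367
f(x_4) = 7*(-0.367)^2 + 10*(-0.367) + 2.37*|-0.367| = -1.8573


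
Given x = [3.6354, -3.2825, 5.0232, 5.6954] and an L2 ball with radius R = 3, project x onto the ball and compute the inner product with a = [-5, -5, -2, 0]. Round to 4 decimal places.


Step 1: Compute ||x|| (intermediates to 6 decimals).
||x|| = sqrt(3.6354^2 + (-3.2825)^2 + 5.0232^2 + 5.6954^2) = 9.036651
Step 2: Project.
Since ||x|| > R, scale = R/||x|| = 3/9.036651 = 0.331981, proj(x) = scale * x
proj(x) = [1.206884, -1.089728, 1.667607, 1.890765]
Step 3: Dot product.
a^T * proj(x) = -5*1.206884 - 5*(-1.089728) - 2*1.667607 + 0*1.890765 = -3.921


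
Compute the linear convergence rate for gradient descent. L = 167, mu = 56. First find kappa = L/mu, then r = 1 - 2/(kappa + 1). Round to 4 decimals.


Step 1: Compute the condition number.
kappa = L/mu = 167/56 = 2.9821
Step 2: Compute the convergence rate.
r = 1 - 2/(kappa + 1) = 1 - 2*mu/(L + mu) = (L - mu)/(L + mu) = 111/223 = 0.4978


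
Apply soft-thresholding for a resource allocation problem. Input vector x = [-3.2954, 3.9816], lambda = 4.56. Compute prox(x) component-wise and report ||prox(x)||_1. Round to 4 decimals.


Soft-thresholding with lambda = 4.56:
prox(-3.2954) = sign(-3.2954)*max(|-3.2954| - 4.56, 0) = 0.0
prox(3.9816) = sign(3.9816)*max(|3.9816| - 4.56, 0) = 0.0
prox(x) = [0.0, 0.0]
||prox(x)||_1 = 0.0 + 0.0 = 0.0


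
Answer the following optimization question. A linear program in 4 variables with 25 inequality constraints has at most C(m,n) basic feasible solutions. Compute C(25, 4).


Each vertex corresponds to some choice of n active constraints out of m, so the number of vertices is at most C(m, n) = m! / (n!(m-n)!).
m = 25, n = 4
Numerator: 25 * 24 * 23 * 22
Denominator: 4! = 24
C(25, 4) = 12650


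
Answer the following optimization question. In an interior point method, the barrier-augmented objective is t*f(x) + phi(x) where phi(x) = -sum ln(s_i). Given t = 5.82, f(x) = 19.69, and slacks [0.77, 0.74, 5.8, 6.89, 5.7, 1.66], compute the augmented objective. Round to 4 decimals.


Step 1: Compute log-barrier.
ln values: [-0.2614, -0.3011, 1.7579, 1.9301, 1.7405, 0.5068]
phi = -(-0.2614 - 0.3011 + 1.7579 + 1.9301 + 1.7405 + 0.5068) = -5.3727
Step 2: Compute augmented objective.
t*f(x) = 5.82*19.69 = 114.5958
Total = 114.5958 - 5.3727 = 109.2231


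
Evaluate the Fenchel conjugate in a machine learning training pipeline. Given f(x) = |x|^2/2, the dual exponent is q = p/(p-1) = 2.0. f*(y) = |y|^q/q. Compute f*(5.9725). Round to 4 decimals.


The conjugate exponent q satisfies 1/p + 1/q = 1.
p = 2, so q = 2/(2 - 1) = 2.0
|y|^q = 5.9725^2.0 = 35.6708
f*(5.9725) = 35.6708 / 2.0 = 17.8354


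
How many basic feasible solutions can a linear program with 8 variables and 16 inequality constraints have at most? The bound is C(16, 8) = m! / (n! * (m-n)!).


Each vertex corresponds to some choice of n active constraints out of m, so the number of vertices is at most C(m, n) = m! / (n!(m-n)!).
m = 16, n = 8
Numerator: 16 * 15 * 14 * 13 * 12 * 11 * 10 * 9
Denominator: 8! = 40320
C(16, 8) = 12870


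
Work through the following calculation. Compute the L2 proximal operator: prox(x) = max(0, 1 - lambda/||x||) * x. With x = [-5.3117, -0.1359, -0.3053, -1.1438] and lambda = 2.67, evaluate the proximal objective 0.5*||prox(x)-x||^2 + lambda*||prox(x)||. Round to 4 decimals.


Step 1: Compute ||x||.
||x|| = 5.4437
Step 2: Compute scaling factor.
scale = max(0, 1 - 2.67/5.4437) = 0.5095
Step 3: prox(x) = [-2.7065, -0.0692, -0.1556, -0.5828]
||prox(x)|| = 2.7737
Step 4: Proximal objective.
0.5*||prox-x||^2 = 3.5645
lambda*||prox|| = 7.4058
Total = 10.9703


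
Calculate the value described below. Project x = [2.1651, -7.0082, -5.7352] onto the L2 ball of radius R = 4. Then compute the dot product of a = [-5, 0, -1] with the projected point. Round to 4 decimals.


Step 1: Compute ||x|| (intermediates to 6 decimals).
||x|| = sqrt(2.1651^2 + (-7.0082)^2 + (-5.7352)^2) = 9.311017
Step 2: Project.
Since ||x|| > R, scale = R/||x|| = 4/9.311017 = 0.429599, proj(x) = scale * x
proj(x) = [0.930125, -3.010716, -2.463836]
Step 3: Dot product.
a^T * proj(x) = -5*0.930125 + 0*(-3.010716) - 1*(-2.463836) = -2.1868


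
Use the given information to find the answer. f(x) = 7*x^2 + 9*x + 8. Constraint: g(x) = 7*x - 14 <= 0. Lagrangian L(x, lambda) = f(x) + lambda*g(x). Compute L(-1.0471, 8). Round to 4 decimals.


Step 1: Evaluate f(x).
f(-1.0471) = 7*(-1.0471)^2 + 9*(-1.0471) + 8 = 6.251
Step 2: Evaluate g(x).
g(-1.0471) = 7*-1.0471 - 14 = -21.3297
Step 3: Compute Lagrangian.
L = 6.251 + 8*-21.3297 = -164.3866


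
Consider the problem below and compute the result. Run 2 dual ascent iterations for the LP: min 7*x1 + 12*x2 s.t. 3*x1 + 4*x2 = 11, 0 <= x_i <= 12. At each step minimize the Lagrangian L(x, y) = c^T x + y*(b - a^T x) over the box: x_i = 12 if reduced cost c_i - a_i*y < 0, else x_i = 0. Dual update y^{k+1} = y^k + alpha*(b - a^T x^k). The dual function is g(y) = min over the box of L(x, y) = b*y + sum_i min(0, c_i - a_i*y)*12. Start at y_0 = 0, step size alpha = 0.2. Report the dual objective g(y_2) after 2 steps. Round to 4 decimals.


Dual ascent for LP: min 7*x1 + 12*x2, 3*x1 + 4*x2 = 11, 0 <= x_i <= 12
Step 1: y^k = 0.0, reduced costs: (7.0, 12.0)
  x^k = (0.0, 0.0), subgradient = b - a^T x = 11.0
  y^{k+1} = 0.0 + 0.2*11.0 = 2.2
Step 2: y^k = 2.2, reduced costs: (0.4, 3.2)
  x^k = (0.0, 0.0), subgradient = b - a^T x = 11.0
  y^{k+1} = 2.2 + 0.2*11.0 = 4.4
Dual objective at y_2 = 4.4: reduced costs (-6.2, -5.6), box minimizer x = (12.0, 12.0)
g(y_2) = b*y + (c1 - a1*y)*x1 + (c2 - a2*y)*x2 = 11*4.4 + (-6.2)*12.0 + (-5.6)*12.0 = 48.4 - 74.4 - 67.2 = -93.2


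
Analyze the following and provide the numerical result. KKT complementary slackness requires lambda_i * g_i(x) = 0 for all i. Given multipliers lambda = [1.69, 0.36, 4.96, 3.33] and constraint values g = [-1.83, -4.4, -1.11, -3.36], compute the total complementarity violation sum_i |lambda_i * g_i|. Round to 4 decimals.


KKT complementary slackness check:
lambda_1 * g_1 = 1.69 * -1.83 = -3.0927
lambda_2 * g_2 = 0.36 * -4.4 = -1.584
lambda_3 * g_3 = 4.96 * -1.11 = -5.5056
lambda_4 * g_4 = 3.33 * -3.36 = -11.1888
Total violation = 3.0927 + 1.584 + 5.5056 + 11.1888 = 21.3711


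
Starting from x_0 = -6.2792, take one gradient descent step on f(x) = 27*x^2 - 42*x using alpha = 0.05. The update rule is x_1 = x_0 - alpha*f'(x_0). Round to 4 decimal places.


We compute the gradient at x_0 and apply the update.
f'(x) = 54*x - 42
f'(-6.2792) = 54*-6.2792 - 42 = -381.0768
x_1 = -6.2792 - 0.05*-381.0768 = 12.7746


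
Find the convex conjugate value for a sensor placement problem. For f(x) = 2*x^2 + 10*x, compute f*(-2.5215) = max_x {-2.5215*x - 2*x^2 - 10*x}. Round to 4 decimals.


f*(y) = sup_x {y*x - a*x^2 - b*x} = sup_x {(y-b)*x - a*x^2}
FOC: (y - b) - 2a*x = 0 => x* = (y - b)/(2a)
x* = (-2.5215 - 10)/(2*2) = -3.1304
f*(-2.5215) = (y-b)^2/(4a) = (-2.5215 - 10)^2/(4*2)
= 156.788/8 = 19.5985


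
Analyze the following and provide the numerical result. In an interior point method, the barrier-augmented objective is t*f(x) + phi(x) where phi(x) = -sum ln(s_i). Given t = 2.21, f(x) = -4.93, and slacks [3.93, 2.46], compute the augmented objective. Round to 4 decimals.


Step 1: Compute log-barrier.
ln values: [1.3686, 0.9002]
phi = -(1.3686 + 0.9002) = -2.2688
Step 2: Compute augmented objective.
t*f(x) = 2.21*-4.93 = -10.8953
Total = -10.8953 - 2.2688 = -13.1641


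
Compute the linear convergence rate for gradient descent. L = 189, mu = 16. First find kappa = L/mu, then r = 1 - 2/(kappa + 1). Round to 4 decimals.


Step 1: Compute the condition number.
kappa = L/mu = 189/16 = 11.8125
Step 2: Compute the convergence rate.
r = 1 - 2/(kappa + 1) = 1 - 2*mu/(L + mu) = (L - mu)/(L + mu) = 173/205 = 0.8439


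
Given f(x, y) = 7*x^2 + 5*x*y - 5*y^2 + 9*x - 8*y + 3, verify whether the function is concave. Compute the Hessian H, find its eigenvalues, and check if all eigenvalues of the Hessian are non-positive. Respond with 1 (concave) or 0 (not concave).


The Hessian of f(x,y) = 7*x^2 + 5*x*y - 5*y^2 + 9*x - 8*y + 3 is:
H = [[14, 5], [5, -10]]
Trace = 14 - 10 = 4
Determinant = 14*-10 - (5)^2 = -165
Discriminant = (4)^2 - 4*-165 = 676.0
Eigenvalues: lambda_1 = -11.0, lambda_2 = 15.0
The function is not concave.

0


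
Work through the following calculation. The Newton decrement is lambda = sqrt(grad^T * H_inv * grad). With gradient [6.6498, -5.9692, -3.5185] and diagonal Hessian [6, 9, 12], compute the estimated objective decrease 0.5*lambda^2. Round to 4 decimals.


Step 1: H is diagonal, so H^(-1) * g = [1.1083, -0.6632, -0.2932].
Step 2: g^T H^(-1) g = sum_i g_i^2 / H_ii
  = (6.6498)^2/6 + (-5.9692)^2/9 + (-3.5185)^2/12
  = 7.37 + 3.959 + 1.0317 = 12.3607
Step 3: Objective decrease = 0.5 * g^T H^(-1) g = 6.1803


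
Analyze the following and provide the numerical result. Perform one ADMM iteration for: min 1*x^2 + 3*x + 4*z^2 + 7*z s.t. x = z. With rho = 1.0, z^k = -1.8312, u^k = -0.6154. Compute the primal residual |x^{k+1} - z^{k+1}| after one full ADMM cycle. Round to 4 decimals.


ADMM iteration with rho = 1.0, z^k = -1.8312, u^k = -0.6154
Step 1: x-update.
Minimize 1*x^2 + 3*x + (1.0/2)*(x + 1.8312 - 0.6154)^2
FOC: (2*1 + 1.0)*x = -3 + 1.0*(-1.8312 + 0.6154)
x^{k+1} = -1.4053
Step 2: z-update.
Minimize 4*z^2 + 7*z + (1.0/2)*(-1.4053 - z - 0.6154)^2
FOC: (2*4 + 1.0)*z = -7 + 1.0*(-1.4053 - 0.6154)
z^{k+1} = -1.0023
Step 3: u-update.
u^{k+1} = -0.6154 - 1.4053 + 1.0023 = -1.0184
Step 4: Primal residual = |-1.4053 + 1.0023| = 0.403


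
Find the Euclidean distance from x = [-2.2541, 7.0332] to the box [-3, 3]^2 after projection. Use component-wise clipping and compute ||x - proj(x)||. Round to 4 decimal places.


Project each component onto [-3, 3].
clip(-2.2541) = -2.2541, clip(7.0332) = 3.0
Projection = [-2.2541, 3.0]
Squared diffs: [0.0, 16.2667]
Distance = sqrt(16.2667) = 4.0332


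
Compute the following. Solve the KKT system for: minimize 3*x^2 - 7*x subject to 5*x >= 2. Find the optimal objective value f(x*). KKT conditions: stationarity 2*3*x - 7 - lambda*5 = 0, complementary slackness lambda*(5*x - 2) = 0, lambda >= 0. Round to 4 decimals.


Step 1: Try lambda = 0 (constraint inactive).
Stationarity: 2*3*x - 7 = 0
x* = 7/(2*3) = 7/6 = 1.1667 (rounded; the exact value 7/6 is used below)
Check constraint: 5*1.1667 = 5.8335 >= 2 -- satisfied.
Step 2: Compute optimal value.
f(x*) = 3*(7/6)^2 - 7*(7/6) = -4.0833


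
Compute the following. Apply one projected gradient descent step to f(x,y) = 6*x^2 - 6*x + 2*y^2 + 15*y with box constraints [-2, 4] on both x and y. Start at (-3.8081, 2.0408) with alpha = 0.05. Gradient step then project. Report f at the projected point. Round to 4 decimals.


Step 1: Compute gradient at (-3.8081, 2.0408).
grad_x = 2*6*-3.8081 - 6 = -51.6972
grad_y = 2*2*2.0408 + 15 = 23.1632
Step 2: Gradient step.
x_raw = -3.8081 - 0.05*-51.6972 = -1.2232
y_raw = 2.0408 - 0.05*23.1632 = 0.8826
Step 3: Project onto [-2, 4].
x_proj = clip(-1.2232) = -1.2232
y_proj = clip(0.8826) = 0.8826
Step 4: Evaluate f.
f(-1.2232, 0.8826) = 31.115


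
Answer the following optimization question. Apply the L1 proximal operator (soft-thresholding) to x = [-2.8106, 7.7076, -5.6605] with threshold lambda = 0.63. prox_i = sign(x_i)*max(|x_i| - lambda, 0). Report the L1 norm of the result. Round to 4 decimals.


Soft-thresholding with lambda = 0.63:
prox(-2.8106) = sign(-2.8106)*max(|-2.8106| - 0.63, 0) = -2.1806
prox(7.7076) = sign(7.7076)*max(|7.7076| - 0.63, 0) = 7.0776
prox(-5.6605) = sign(-5.6605)*max(|-5.6605| - 0.63, 0) = -5.0305
prox(x) = [-2.1806, 7.0776, -5.0305]
||prox(x)||_1 = 2.1806 + 7.0776 + 5.0305 = 14.2887


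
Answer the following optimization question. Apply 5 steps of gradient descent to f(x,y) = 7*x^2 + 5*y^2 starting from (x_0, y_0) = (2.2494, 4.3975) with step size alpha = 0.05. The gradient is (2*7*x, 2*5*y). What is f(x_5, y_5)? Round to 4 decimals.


Gradient descent on f(x,y) = 7*x^2 + 5*y^2.
Starting point: (2.2494, 4.3975), alpha = 0.05
Step 1: grad_x = 2*7*2.2494 = 31.4916, grad_y = 2*5*4.3975 = 43.975
  x_1 = 2.2494 - 0.05*31.4916 = 0.6748
  y_1 = 4.3975 - 0.05*43.975 = 2.1988
Step 2: grad_x = 2*7*0.6748 = 9.4475, grad_y = 2*5*2.1988 = 21.9875
  x_2 = 0.6748 - 0.05*9.4475 = 0.2024
  y_2 = 2.1988 - 0.05*21.9875 = 1.0994
Step 3: grad_x = 2*7*0.2024 = 2.8342, grad_y = 2*5*1.0994 = 10.9938
  x_3 = 0.2024 - 0.05*2.8342 = 0.0607
  y_3 = 1.0994 - 0.05*10.9938 = 0.5497
Step 4: grad_x = 2*7*0.0607 = 0.8503, grad_y = 2*5*0.5497 = 5.4969
  x_4 = 0.0607 - 0.05*0.8503 = 0.0182
  y_4 = 0.5497 - 0.05*5.4969 = 0.2748
Step 5: grad_x = 2*7*0.0182 = 0.2551, grad_y = 2*5*0.2748 = 2.7484
  x_5 = 0.0182 - 0.05*0.2551 = 0.0055
  y_5 = 0.2748 - 0.05*2.7484 = 0.1374
f(0.0055, 0.1374) = 7*0.0055^2 + 5*0.1374^2 = 0.0946


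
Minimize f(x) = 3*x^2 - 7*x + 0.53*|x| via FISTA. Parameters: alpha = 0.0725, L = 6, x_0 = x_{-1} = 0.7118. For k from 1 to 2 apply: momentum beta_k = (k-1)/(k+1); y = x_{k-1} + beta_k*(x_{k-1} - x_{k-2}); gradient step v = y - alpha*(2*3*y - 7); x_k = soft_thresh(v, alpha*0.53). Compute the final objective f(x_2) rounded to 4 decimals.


FISTA on f(x) = 3*x^2 - 7*x + 0.53*|x|
L = 6, alpha = 0.0725
Iteration 1: beta = 0.0, y = 0.7118 + 0.0*(0.7118 - 0.7118) = 0.7118
  grad(y) = -2.7292, v = y - alpha*grad = 0.9097
  prox(v) = soft_thresh(0.9097, 0.0384) = 0.8712
Iteration 2: beta = 0.3333, y = 0.8712 + 0.3333*(0.8712 - 0.7118) = 0.9244
  grad(y) = -1.4537, v = y - alpha*grad = 1.0298
  prox(v) = soft_thresh(1.0298, 0.0384) = 0.9914
f(x_2) = 3*0.9914^2 - 7*0.9914 + 0.53*|0.9914| = -3.4657


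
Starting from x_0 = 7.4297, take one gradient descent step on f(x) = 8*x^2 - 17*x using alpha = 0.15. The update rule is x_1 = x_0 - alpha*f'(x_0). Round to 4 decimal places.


We compute the gradient at x_0 and apply the update.
f'(x) = 16*x - 17
f'(7.4297) = 16*7.4297 - 17 = 101.8752
x_1 = 7.4297 - 0.15*101.8752 = -7.8516


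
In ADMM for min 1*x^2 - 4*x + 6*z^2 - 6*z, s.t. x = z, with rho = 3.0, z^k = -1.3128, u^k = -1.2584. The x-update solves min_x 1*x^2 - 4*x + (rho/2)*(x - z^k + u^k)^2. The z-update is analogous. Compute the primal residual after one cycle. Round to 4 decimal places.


ADMM iteration with rho = 3.0, z^k = -1.3128, u^k = -1.2584
Step 1: x-update.
Minimize 1*x^2 - 4*x + (3.0/2)*(x + 1.3128 - 1.2584)^2
FOC: (2*1 + 3.0)*x = 4 + 3.0*(-1.3128 + 1.2584)
x^{k+1} = 0.7674
Step 2: z-update.
Minimize 6*z^2 - 6*z + (3.0/2)*(0.7674 - z - 1.2584)^2
FOC: (2*6 + 3.0)*z = 6 + 3.0*(0.7674 - 1.2584)
z^{k+1} = 0.3018
Step 3: u-update.
u^{k+1} = -1.2584 + 0.7674 - 0.3018 = -0.7928
Step 4: Primal residual = |0.7674 - 0.3018| = 0.4656


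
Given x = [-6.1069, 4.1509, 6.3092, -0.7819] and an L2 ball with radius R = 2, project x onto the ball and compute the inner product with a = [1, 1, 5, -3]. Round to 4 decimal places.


Step 1: Compute ||x|| (intermediates to 6 decimals).
||x|| = sqrt((-6.1069)^2 + 4.1509^2 + 6.3092^2 + (-0.7819)^2) = 9.743797
Step 2: Project.
Since ||x|| > R, scale = R/||x|| = 2/9.743797 = 0.205259, proj(x) = scale * x
proj(x) = [-1.253496, 0.85201, 1.29502, -0.160492]
Step 3: Dot product.
a^T * proj(x) = 1*(-1.253496) + 1*0.85201 + 5*1.29502 - 3*(-0.160492) = 6.5551


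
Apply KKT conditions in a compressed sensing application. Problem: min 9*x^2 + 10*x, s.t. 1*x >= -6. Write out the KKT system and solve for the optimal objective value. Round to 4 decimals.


Step 1: Try lambda = 0 (constraint inactive).
Stationarity: 2*9*x + 10 = 0
x* = -10/(2*9) = -5/9 = -0.5556 (rounded; the exact value -5/9 is used below)
Check constraint: 1*-0.5556 = -0.5556 >= -6 -- satisfied.
Step 2: Compute optimal value.
f(x*) = 9*(-5/9)^2 + 10*(-5/9) = -2.7778


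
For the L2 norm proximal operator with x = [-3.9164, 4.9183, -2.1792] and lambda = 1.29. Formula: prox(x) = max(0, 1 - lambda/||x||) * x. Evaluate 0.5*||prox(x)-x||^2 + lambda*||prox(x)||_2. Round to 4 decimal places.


Step 1: Compute ||x||.
||x|| = 6.6541
Step 2: Compute scaling factor.
scale = max(0, 1 - 1.29/6.6541) = 0.8061
Step 3: prox(x) = [-3.1571, 3.9648, -1.7567]
||prox(x)|| = 5.3641
Step 4: Proximal objective.
0.5*||prox-x||^2 = 0.8321
lambda*||prox|| = 6.9197
Total = 7.7517


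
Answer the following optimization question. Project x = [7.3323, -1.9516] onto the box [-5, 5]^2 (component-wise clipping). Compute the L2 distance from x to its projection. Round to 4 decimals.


Project each component onto [-5, 5].
clip(7.3323) = 5.0, clip(-1.9516) = -1.9516
Projection = [5.0, -1.9516]
Squared diffs: [5.4396, 0.0]
Distance = sqrt(5.4396) = 2.3323


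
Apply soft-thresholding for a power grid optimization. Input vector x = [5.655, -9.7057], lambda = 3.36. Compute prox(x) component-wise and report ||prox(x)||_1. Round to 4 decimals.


Soft-thresholding with lambda = 3.36:
prox(5.655) = sign(5.655)*max(|5.655| - 3.36, 0) = 2.295
prox(-9.7057) = sign(-9.7057)*max(|-9.7057| - 3.36, 0) = -6.3457
prox(x) = [2.295, -6.3457]
||prox(x)||_1 = 2.295 + 6.3457 = 8.6407


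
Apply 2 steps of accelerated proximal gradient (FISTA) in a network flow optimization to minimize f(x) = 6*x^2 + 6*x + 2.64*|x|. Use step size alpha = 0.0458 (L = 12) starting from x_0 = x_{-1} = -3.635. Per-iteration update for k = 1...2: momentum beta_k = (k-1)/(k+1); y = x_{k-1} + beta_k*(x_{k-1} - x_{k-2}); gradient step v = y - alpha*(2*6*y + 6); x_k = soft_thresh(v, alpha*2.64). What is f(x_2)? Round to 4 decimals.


FISTA on f(x) = 6*x^2 + 6*x + 2.64*|x|
L = 12, alpha = 0.0458
Iteration 1: beta = 0.0, y = -3.635 + 0.0*(-3.635 + 3.635) = -3.635
  grad(y) = -37.62, v = y - alpha*grad = -1.912
  prox(v) = soft_thresh(-1.912, 0.1209) = -1.7911
Iteration 2: beta = 0.3333, y = -1.7911 + 0.3333*(-1.7911 + 3.635) = -1.1765
  grad(y) = -8.1175, v = y - alpha*grad = -0.8047
  prox(v) = soft_thresh(-0.8047, 0.1209) = -0.6838
f(x_2) = 6*(-0.6838)^2 + 6*(-0.6838) + 2.64*|-0.6838| = 0.5078


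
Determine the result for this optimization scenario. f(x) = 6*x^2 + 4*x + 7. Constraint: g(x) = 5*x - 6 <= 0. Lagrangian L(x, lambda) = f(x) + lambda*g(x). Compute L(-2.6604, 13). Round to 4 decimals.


Step 1: Evaluate f(x).
f(-2.6604) = 6*(-2.6604)^2 + 4*(-2.6604) + 7 = 38.8248
Step 2: Evaluate g(x).
g(-2.6604) = 5*-2.6604 - 6 = -19.302
Step 3: Compute Lagrangian.
L = 38.8248 + 13*-19.302 = -212.1012


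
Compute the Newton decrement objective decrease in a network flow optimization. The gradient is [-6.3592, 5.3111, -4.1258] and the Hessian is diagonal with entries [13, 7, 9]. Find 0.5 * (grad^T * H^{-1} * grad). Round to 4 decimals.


Step 1: H is diagonal, so H^(-1) * g = [-0.4892, 0.7587, -0.4584].
Step 2: g^T H^(-1) g = sum_i g_i^2 / H_ii
  = (-6.3592)^2/13 + (5.3111)^2/7 + (-4.1258)^2/9
  = 3.1107 + 4.0297 + 1.8914 = 9.0318
Step 3: Objective decrease = 0.5 * g^T H^(-1) g = 4.5159


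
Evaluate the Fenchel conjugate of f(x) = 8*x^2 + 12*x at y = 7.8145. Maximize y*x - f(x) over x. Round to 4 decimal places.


f*(y) = sup_x {y*x - a*x^2 - b*x} = sup_x {(y-b)*x - a*x^2}
FOC: (y - b) - 2a*x = 0 => x* = (y - b)/(2a)
x* = (7.8145 - 12)/(2*8) = -0.2616
f*(7.8145) = (y-b)^2/(4a) = (7.8145 - 12)^2/(4*8)
= 17.5184/32 = 0.5475


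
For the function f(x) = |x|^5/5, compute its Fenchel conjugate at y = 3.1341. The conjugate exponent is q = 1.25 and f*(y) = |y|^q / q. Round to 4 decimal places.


The conjugate exponent q satisfies 1/p + 1/q = 1.
p = 5, so q = 5/(5 - 1) = 1.25
|y|^q = 3.1341^1.25 = 4.17
f*(3.1341) = 4.17 / 1.25 = 3.336


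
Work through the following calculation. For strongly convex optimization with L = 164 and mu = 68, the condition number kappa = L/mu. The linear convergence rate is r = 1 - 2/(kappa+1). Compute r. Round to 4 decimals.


Step 1: Compute the condition number.
kappa = L/mu = 164/68 = 2.4118
Step 2: Compute the convergence rate.
r = 1 - 2/(kappa + 1) = 1 - 2*mu/(L + mu) = (L - mu)/(L + mu) = 96/232 = 0.4138


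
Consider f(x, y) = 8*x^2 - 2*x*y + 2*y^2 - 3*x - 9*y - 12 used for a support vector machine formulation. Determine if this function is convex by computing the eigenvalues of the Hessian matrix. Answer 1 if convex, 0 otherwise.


The Hessian of f(x,y) = 8*x^2 - 2*x*y + 2*y^2 - 3*x - 9*y - 12 is:
H = [[16, -2], [-2, 4]]
Trace = 16 + 4 = 20
Determinant = 16*4 - (-2)^2 = 60
Discriminant = (20)^2 - 4*60 = 160.0
Eigenvalues: lambda_1 = 3.6754, lambda_2 = 16.3246
The function is convex.

1


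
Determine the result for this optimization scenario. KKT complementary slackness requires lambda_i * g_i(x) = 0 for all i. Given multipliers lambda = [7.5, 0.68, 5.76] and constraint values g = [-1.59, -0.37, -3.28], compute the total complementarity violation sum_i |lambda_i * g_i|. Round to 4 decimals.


KKT complementary slackness check:
lambda_1 * g_1 = 7.5 * -1.59 = -11.925
lambda_2 * g_2 = 0.68 * -0.37 = -0.2516
lambda_3 * g_3 = 5.76 * -3.28 = -18.8928
Total violation = 11.925 + 0.2516 + 18.8928 = 31.0694


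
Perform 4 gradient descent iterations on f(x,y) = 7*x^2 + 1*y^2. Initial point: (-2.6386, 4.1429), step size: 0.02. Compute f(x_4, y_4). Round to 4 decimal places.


Gradient descent on f(x,y) = 7*x^2 + 1*y^2.
Starting point: (-2.6386, 4.1429), alpha = 0.02
Step 1: grad_x = 2*7*-2.6386 = -36.9404, grad_y = 2*1*4.1429 = 8.2858
  x_1 = -2.6386 - 0.02*-36.9404 = -1.8998
  y_1 = 4.1429 - 0.02*8.2858 = 3.9772
Step 2: grad_x = 2*7*-1.8998 = -26.5971, grad_y = 2*1*3.9772 = 7.9544
  x_2 = -1.8998 - 0.02*-26.5971 = -1.3679
  y_2 = 3.9772 - 0.02*7.9544 = 3.8181
Step 3: grad_x = 2*7*-1.3679 = -19.1499, grad_y = 2*1*3.8181 = 7.6362
  x_3 = -1.3679 - 0.02*-19.1499 = -0.9849
  y_3 = 3.8181 - 0.02*7.6362 = 3.6654
Step 4: grad_x = 2*7*-0.9849 = -13.7879, grad_y = 2*1*3.6654 = 7.3307
  x_4 = -0.9849 - 0.02*-13.7879 = -0.7091
  y_4 = 3.6654 - 0.02*7.3307 = 3.5188
f(-0.7091, 3.5188) = 7*(-0.7091)^2 + 1*3.5188^2 = 15.9014


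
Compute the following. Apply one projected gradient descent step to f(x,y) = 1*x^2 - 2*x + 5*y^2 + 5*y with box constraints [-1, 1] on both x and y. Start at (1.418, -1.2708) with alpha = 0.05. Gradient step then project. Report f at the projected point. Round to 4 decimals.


Step 1: Compute gradient at (1.418, -1.2708).
grad_x = 2*1*1.418 - 2 = 0.836
grad_y = 2*5*-1.2708 + 5 = -7.708
Step 2: Gradient step.
x_raw = 1.418 - 0.05*0.836 = 1.3762
y_raw = -1.2708 - 0.05*-7.708 = -0.8854
Step 3: Project onto [-1, 1].
x_proj = clip(1.3762) = 1.0
y_proj = clip(-0.8854) = -0.8854
Step 4: Evaluate f.
f(1.0, -0.8854) = -1.5073


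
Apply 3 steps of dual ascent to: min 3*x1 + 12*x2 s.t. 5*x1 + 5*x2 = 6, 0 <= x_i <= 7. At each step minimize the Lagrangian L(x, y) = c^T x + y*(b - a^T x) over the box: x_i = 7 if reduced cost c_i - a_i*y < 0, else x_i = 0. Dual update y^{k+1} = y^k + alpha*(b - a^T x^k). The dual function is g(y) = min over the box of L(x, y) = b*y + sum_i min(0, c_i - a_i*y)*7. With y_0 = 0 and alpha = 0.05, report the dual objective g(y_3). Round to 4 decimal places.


Dual ascent for LP: min 3*x1 + 12*x2, 5*x1 + 5*x2 = 6, 0 <= x_i <= 7
Step 1: y^k = 0.0, reduced costs: (3.0, 12.0)
  x^k = (0.0, 0.0), subgradient = b - a^T x = 6.0
  y^{k+1} = 0.0 + 0.05*6.0 = 0.3
Step 2: y^k = 0.3, reduced costs: (1.5, 10.5)
  x^k = (0.0, 0.0), subgradient = b - a^T x = 6.0
  y^{k+1} = 0.3 + 0.05*6.0 = 0.6
Step 3: y^k = 0.6, reduced costs: (0.0, 9.0)
  x^k = (0.0, 0.0), subgradient = b - a^T x = 6.0
  y^{k+1} = 0.6 + 0.05*6.0 = 0.9
Dual objective at y_3 = 0.9: reduced costs (-1.5, 7.5), box minimizer x = (7.0, 0.0)
g(y_3) = b*y + (c1 - a1*y)*x1 + (c2 - a2*y)*x2 = 6*0.9 + (-1.5)*7.0 + 7.5*0.0 = 5.4 - 10.5 + 0.0 = -5.1


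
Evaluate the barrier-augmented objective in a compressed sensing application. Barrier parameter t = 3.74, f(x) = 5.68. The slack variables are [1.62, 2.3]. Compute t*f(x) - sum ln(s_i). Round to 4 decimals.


Step 1: Compute log-barrier.
ln values: [0.4824, 0.8329]
phi = -(0.4824 + 0.8329) = -1.3153
Step 2: Compute augmented objective.
t*f(x) = 3.74*5.68 = 21.2432
Total = 21.2432 - 1.3153 = 19.9279


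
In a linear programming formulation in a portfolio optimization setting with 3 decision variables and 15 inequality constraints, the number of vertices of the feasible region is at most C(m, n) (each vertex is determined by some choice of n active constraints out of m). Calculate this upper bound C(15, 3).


Each vertex corresponds to some choice of n active constraints out of m, so the number of vertices is at most C(m, n) = m! / (n!(m-n)!).
m = 15, n = 3
Numerator: 15 * 14 * 13
Denominator: 3! = 6
C(15, 3) = 455


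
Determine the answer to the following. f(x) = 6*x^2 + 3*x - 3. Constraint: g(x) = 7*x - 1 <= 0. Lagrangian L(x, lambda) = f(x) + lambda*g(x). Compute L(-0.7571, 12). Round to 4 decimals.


Step 1: Evaluate f(x).
f(-0.7571) = 6*(-0.7571)^2 + 3*(-0.7571) - 3 = -1.8321
Step 2: Evaluate g(x).
g(-0.7571) = 7*-0.7571 - 1 = -6.2997
Step 3: Compute Lagrangian.
L = -1.8321 + 12*-6.2997 = -77.4285


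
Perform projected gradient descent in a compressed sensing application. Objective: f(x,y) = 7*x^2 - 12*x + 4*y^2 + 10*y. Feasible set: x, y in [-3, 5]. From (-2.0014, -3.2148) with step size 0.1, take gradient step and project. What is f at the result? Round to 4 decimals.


Step 1: Compute gradient at (-2.0014, -3.2148).
grad_x = 2*7*-2.0014 - 12 = -40.0196
grad_y = 2*4*-3.2148 + 10 = -15.7184
Step 2: Gradient step.
x_raw = -2.0014 - 0.1*-40.0196 = 2.0006
y_raw = -3.2148 - 0.1*-15.7184 = -1.643
Step 3: Project onto [-3, 5].
x_proj = clip(2.0006) = 2.0006
y_proj = clip(-1.643) = -1.643
Step 4: Evaluate f.
f(2.0006, -1.643) = -1.6234


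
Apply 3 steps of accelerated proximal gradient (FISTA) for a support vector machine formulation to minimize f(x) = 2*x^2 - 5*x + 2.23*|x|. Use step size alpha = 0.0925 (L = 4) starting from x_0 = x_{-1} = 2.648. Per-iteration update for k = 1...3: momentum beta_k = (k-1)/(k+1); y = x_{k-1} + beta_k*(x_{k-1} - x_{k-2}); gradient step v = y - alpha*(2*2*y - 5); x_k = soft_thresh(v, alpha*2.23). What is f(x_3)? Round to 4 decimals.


FISTA on f(x) = 2*x^2 - 5*x + 2.23*|x|
L = 4, alpha = 0.0925
Iteration 1: beta = 0.0, y = 2.648 + 0.0*(2.648 - 2.648) = 2.648
  grad(y) = 5.592, v = y - alpha*grad = 2.1307
  prox(v) = soft_thresh(2.1307, 0.2063) = 1.9245
Iteration 2: beta = 0.3333, y = 1.9245 + 0.3333*(1.9245 - 2.648) = 1.6833
  grad(y) = 1.7331, v = y - alpha*grad = 1.523
  prox(v) = soft_thresh(1.523, 0.2063) = 1.3167
Iteration 3: beta = 0.5, y = 1.3167 + 0.5*(1.3167 - 1.9245) = 1.0128
  grad(y) = -0.9488, v = y - alpha*grad = 1.1006
  prox(v) = soft_thresh(1.1006, 0.2063) = 0.8943
f(x_3) = 2*0.8943^2 - 5*0.8943 + 2.23*|0.8943| = -0.8777


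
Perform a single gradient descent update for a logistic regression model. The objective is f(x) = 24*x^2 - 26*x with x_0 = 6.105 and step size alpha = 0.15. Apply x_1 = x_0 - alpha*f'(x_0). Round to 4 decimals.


We compute the gradient at x_0 and apply the update.
f'(x) = 48*x - 26
f'(6.105) = 48*6.105 - 26 = 267.04
x_1 = 6.105 - 0.15*267.04 = -33.951


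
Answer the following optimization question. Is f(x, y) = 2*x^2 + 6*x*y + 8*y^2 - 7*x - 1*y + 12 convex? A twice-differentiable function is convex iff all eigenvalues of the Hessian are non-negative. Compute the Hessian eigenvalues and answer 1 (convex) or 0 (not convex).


The Hessian of f(x,y) = 2*x^2 + 6*x*y + 8*y^2 - 7*x - 1*y + 12 is:
H = [[4, 6], [6, 16]]
Trace = 4 + 16 = 20
Determinant = 4*16 - (6)^2 = 28
Discriminant = (20)^2 - 4*28 = 288.0
Eigenvalues: lambda_1 = 1.5147, lambda_2 = 18.4853
The function is convex.

1


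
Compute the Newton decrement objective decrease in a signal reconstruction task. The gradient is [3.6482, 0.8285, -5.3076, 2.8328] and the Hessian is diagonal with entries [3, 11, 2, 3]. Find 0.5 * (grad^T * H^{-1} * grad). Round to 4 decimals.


Step 1: H is diagonal, so H^(-1) * g = [1.2161, 0.0753, -2.6538, 0.9443].
Step 2: g^T H^(-1) g = sum_i g_i^2 / H_ii
  = (3.6482)^2/3 + (0.8285)^2/11 + (-5.3076)^2/2 + (2.8328)^2/3
  = 4.4365 + 0.0624 + 14.0853 + 2.6749 = 21.2591
Step 3: Objective decrease = 0.5 * g^T H^(-1) g = 10.6295


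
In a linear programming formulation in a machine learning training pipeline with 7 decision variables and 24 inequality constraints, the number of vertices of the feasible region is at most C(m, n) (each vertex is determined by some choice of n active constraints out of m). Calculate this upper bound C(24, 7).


Each vertex corresponds to some choice of n active constraints out of m, so the number of vertices is at most C(m, n) = m! / (n!(m-n)!).
m = 24, n = 7
Numerator: 24 * 23 * 22 * 21 * 20 * 19 * 18
Denominator: 7! = 5040
C(24, 7) = 346104


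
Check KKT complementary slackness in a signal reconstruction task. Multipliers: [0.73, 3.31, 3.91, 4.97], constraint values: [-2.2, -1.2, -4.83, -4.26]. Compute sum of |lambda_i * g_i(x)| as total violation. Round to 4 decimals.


KKT complementary slackness check:
lambda_1 * g_1 = 0.73 * -2.2 = -1.606
lambda_2 * g_2 = 3.31 * -1.2 = -3.972
lambda_3 * g_3 = 3.91 * -4.83 = -18.8853
lambda_4 * g_4 = 4.97 * -4.26 = -21.1722
Total violation = 1.606 + 3.972 + 18.8853 + 21.1722 = 45.6355


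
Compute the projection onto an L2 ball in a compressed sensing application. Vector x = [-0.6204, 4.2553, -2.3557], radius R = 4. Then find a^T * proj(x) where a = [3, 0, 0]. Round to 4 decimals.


Step 1: Compute ||x|| (intermediates to 6 decimals).
||x|| = sqrt((-0.6204)^2 + 4.2553^2 + (-2.3557)^2) = 4.903243
Step 2: Project.
Since ||x|| > R, scale = R/||x|| = 4/4.903243 = 0.815787, proj(x) = scale * x
proj(x) = [-0.506114, 3.471418, -1.921749]
Step 3: Dot product.
a^T * proj(x) = 3*(-0.506114) + 0*3.471418 + 0*(-1.921749) = -1.5183


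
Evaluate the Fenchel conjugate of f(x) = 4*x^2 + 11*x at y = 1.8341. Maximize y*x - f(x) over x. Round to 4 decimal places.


f*(y) = sup_x {y*x - a*x^2 - b*x} = sup_x {(y-b)*x - a*x^2}
FOC: (y - b) - 2a*x = 0 => x* = (y - b)/(2a)
x* = (1.8341 - 11)/(2*4) = -1.1457
f*(1.8341) = (y-b)^2/(4a) = (1.8341 - 11)^2/(4*4)
= 84.0137/16 = 5.2509
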